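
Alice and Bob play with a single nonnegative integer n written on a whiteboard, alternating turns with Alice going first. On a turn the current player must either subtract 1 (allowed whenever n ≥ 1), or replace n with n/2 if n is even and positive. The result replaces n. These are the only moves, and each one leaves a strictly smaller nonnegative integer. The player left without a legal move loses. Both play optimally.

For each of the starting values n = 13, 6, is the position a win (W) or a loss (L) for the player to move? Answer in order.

13: L, 6: W

Work bottom-up. With no move the player to move loses. Otherwise the position is W if at least one move leads to an L position for the opponent, and L if every move leads to a W.
n=0: no move → L
n=1: W (go to 0, an L position)
n=2: L (sole option 1(W) is W)
n=3: W (go to 2, an L position)
n=4: W (go to 2, an L position)
n=5: L (sole option 4(W) is W)
n=6: W (go to 5, an L position)
n=7: L (sole option 6(W) is W)
n=8: W (go to 7, an L position)
n=9: L (sole option 8(W) is W)
n=10: W (go to 5, an L position)
n=11: L (sole option 10(W) is W)
n=12: W (go to 11, an L position)
n=13: L (sole option 12(W) is W)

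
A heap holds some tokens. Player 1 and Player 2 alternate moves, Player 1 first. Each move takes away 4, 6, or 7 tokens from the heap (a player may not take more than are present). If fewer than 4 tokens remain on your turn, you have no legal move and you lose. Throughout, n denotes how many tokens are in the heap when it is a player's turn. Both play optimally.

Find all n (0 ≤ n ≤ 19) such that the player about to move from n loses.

0, 1, 2, 3, 11, 12, 13, 14

Work bottom-up. With no move the player to move loses. Otherwise the position is W if at least one move leads to an L position for the opponent, and L if every move leads to a W.
n=0: no move → L
n=1: no move → L
n=2: no move → L
n=3: no move → L
n=4: can move to 0, which is L ⇒ W
n=5: can move to 1, which is L ⇒ W
n=6: can move to 2, which is L ⇒ W
n=7: can move to 3, which is L ⇒ W
n=8: can move to 2, which is L ⇒ W
n=9: can move to 3, which is L ⇒ W
n=10: can move to 3, which is L ⇒ W
n=11: moves to 7(W), 5(W), 4(W); every one is W ⇒ L
n=12: moves to 8(W), 6(W), 5(W); every one is W ⇒ L
n=13: moves to 9(W), 7(W), 6(W); every one is W ⇒ L
n=14: moves to 10(W), 8(W), 7(W); every one is W ⇒ L
n=15: can move to 11, which is L ⇒ W
n=16: can move to 12, which is L ⇒ W
n=17: can move to 13, which is L ⇒ W
n=18: can move to 14, which is L ⇒ W
n=19: can move to 13, which is L ⇒ W
Reading off the rows marked L gives the requested list; there are 8 such values of n.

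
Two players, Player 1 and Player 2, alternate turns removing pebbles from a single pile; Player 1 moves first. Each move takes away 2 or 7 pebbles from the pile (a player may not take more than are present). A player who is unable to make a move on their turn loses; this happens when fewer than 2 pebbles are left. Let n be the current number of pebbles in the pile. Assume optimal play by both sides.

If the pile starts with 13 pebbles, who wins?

Player 2 wins.

Classify positions by backward induction: terminal positions (no move available) are L. From any other position, the mover wins iff some move reaches an L.
n=0: no move → L
n=1: no move → L
n=2: can move to 0, which is L ⇒ W
n=3: can move to 1, which is L ⇒ W
n=4: the only move is to 2(W), a W ⇒ L
n=5: the only move is to 3(W), a W ⇒ L
n=6: can move to 4, which is L ⇒ W
n=7: can move to 5, which is L ⇒ W
n=8: can move to 1, which is L ⇒ W
n=9: moves to 7(W), 2(W); every one is W ⇒ L
n=10: moves to 8(W), 3(W); every one is W ⇒ L
n=11: can move to 9, which is L ⇒ W
n=12: can move to 10, which is L ⇒ W
n=13: moves to 11(W), 6(W); every one is W ⇒ L
The starting position 13 is L: whatever Player 1 does, the opponent receives a W position.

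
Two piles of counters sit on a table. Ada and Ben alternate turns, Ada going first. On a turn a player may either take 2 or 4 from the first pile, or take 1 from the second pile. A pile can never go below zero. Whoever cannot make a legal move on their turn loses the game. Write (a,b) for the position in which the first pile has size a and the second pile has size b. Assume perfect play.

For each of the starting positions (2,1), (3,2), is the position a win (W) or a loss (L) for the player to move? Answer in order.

Use the standard recursion: the mover loses at a terminal position; elsewhere, the mover wins exactly when some move hands the opponent an L position.
No move ever increases a pile, so every position that can arise here has a ≤ 3 and b ≤ 2; it is enough to label the cells with 0 ≤ a ≤ 3 and 0 ≤ b ≤ 2.
Every move lowers a or b (never raises either), so fill the grid row by row in increasing a, and left to right within a row: each cell's successors are then already labelled.
      b=0  b=1  b=2
a=0:    L    W    L
a=1:    L    W    L
a=2:    W    L    W
a=3:    W    L    W
Cells with no legal move (terminal, hence L): (0,0), (1,0).
The remaining L cells, each justified by listing all of its moves:
(0,2): L (sole option (0,1)(W) is W)
(1,2): L (sole option (1,1)(W) is W)
(2,1): L (options (0,1)(W), (2,0)(W) are all W)
(3,1): L (options (1,1)(W), (3,0)(W) are all W)
Every other cell has at least one move into one of the L cells above, so it is W.
(2,1): one of the L cells justified above, so L
(3,2): the move to (1,2) reaches an L cell, so W

(2,1): L, (3,2): W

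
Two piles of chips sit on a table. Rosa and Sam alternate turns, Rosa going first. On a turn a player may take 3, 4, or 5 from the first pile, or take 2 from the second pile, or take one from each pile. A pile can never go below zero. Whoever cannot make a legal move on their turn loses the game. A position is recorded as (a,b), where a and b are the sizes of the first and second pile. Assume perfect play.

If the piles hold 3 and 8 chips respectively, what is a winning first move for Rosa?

Move to (0,8).

Compute win/loss labels from the base case upward. A position with no move is L. Any other position is W if it can reach an L in one move, else L.
No move ever increases a pile, so every position that can arise here has a ≤ 3 and b ≤ 8; it is enough to label the cells with 0 ≤ a ≤ 3 and 0 ≤ b ≤ 8.
Every move lowers a or b (never raises either), so fill the grid row by row in increasing a, and left to right within a row: each cell's successors are then already labelled.
      b=0  b=1  b=2  b=3  b=4  b=5  b=6  b=7  b=8
a=0:    L    L    W    W    L    L    W    W    L
a=1:    L    W    W    L    L    W    W    L    L
a=2:    L    W    W    L    W    W    L    L    W
a=3:    W    W    L    L    W    W    L    W    W
Cells with no legal move (terminal, hence L): (0,0), (0,1), (1,0), (2,0).
The remaining L cells, each justified by listing all of its moves:
(0,4): only reaches (0,2)(W), which is W → L
(0,5): only reaches (0,3)(W), which is W → L
(0,8): only reaches (0,6)(W), which is W → L
(1,3): only reaches (1,1)(W), (0,2)(W), all W → L
(1,4): only reaches (1,2)(W), (0,3)(W), all W → L
(1,7): only reaches (1,5)(W), (0,6)(W), all W → L
(1,8): only reaches (1,6)(W), (0,7)(W), all W → L
(2,3): only reaches (2,1)(W), (1,2)(W), all W → L
(2,6): only reaches (2,4)(W), (1,5)(W), all W → L
(2,7): only reaches (2,5)(W), (1,6)(W), all W → L
(3,2): only reaches (0,2)(W), (3,0)(W), (2,1)(W), all W → L
(3,3): only reaches (0,3)(W), (3,1)(W), (2,2)(W), all W → L
(3,6): only reaches (0,6)(W), (3,4)(W), (2,5)(W), all W → L
Every other cell has at least one move into one of the L cells above, so it is W.
From (3,8), the L positions reachable in one move are: (0,8), (3,6), (2,7). Any move reaching one of these is winning.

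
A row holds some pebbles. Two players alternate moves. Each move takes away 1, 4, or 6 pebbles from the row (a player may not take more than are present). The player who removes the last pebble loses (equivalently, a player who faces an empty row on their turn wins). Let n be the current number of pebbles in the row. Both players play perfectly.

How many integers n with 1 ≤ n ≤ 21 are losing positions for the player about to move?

Positions with no move are W. A position that does have a move is losing for the player to move precisely when every available move leads to a winning position for the opponent. Fill in the labels:
n=0: no move; the opponent has just taken the last pebble and therefore loses → W
n=1: only reaches 0(W), which is W → L
n=2: reaches L-position 1 → W
n=3: only reaches 2(W), which is W → L
n=4: reaches L-position 3 → W
n=5: reaches L-position 1 → W
n=6: only reaches 5(W), 2(W), 0(W), all W → L
n=7: reaches L-position 6 → W
n=8: only reaches 7(W), 4(W), 2(W), all W → L
n=9: reaches L-position 8 → W
n=10: reaches L-position 6 → W
n=11: only reaches 10(W), 7(W), 5(W), all W → L
n=12: reaches L-position 11 → W
n=13: only reaches 12(W), 9(W), 7(W), all W → L
n=14: reaches L-position 13 → W
n=15: reaches L-position 11 → W
n=16: only reaches 15(W), 12(W), 10(W), all W → L
n=17: reaches L-position 16 → W
n=18: only reaches 17(W), 14(W), 12(W), all W → L
n=19: reaches L-position 18 → W
n=20: reaches L-position 16 → W
n=21: only reaches 20(W), 17(W), 15(W), all W → L
L entries with 1 ≤ n ≤ 21 (the range starts at n=1): n = 1, 3, 6, 8, 11, 13, 16, 18, 21; that makes 9.

9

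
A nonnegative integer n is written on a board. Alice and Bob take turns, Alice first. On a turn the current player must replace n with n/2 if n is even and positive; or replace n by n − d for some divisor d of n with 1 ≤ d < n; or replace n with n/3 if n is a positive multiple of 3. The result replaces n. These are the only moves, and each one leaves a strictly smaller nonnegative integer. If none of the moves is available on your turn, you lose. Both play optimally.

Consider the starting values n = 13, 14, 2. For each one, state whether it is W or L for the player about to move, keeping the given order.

13: L, 14: W, 2: W

Compute win/loss labels from the base case upward. A position with no move is L. Any other position is W if it can reach an L in one move, else L.
n=0: no move → L
n=1: no move → L
n=2: →1(L), so W
n=3: →1(L), so W
n=4: →2(W), 3(W) — all W, so L
n=5: →4(L), so W
n=6: →4(L), so W
n=7: →6(W) only, which is W, so L
n=8: →4(L), so W
n=9: →3(W), 6(W), 8(W) — all W, so L
n=10: →9(L), so W
n=11: →10(W) only, which is W, so L
n=12: →4(L), so W
n=13: →12(W) only, which is W, so L
n=14: →7(L), so W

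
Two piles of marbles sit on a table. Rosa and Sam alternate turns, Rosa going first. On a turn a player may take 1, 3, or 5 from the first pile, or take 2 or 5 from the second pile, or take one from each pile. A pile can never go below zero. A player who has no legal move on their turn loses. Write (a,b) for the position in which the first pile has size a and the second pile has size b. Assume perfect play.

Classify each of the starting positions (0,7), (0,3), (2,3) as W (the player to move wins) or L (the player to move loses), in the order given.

Use the standard recursion: the mover loses at a terminal position; elsewhere, the mover wins exactly when some move hands the opponent an L position.
No move ever increases a pile, so every position that can arise here has a ≤ 2 and b ≤ 7; it is enough to label the cells with 0 ≤ a ≤ 2 and 0 ≤ b ≤ 7.
Every move lowers a or b (never raises either), so fill the grid row by row in increasing a, and left to right within a row: each cell's successors are then already labelled.
      b=0  b=1  b=2  b=3  b=4  b=5  b=6  b=7
a=0:    L    L    W    W    L    W    W    L
a=1:    W    W    W    L    W    W    L    W
a=2:    L    L    W    W    W    W    W    W
Cells with no legal move (terminal, hence L): (0,0), (0,1).
The remaining L cells, each justified by listing all of its moves:
(0,4): L (sole option (0,2)(W) is W)
(0,7): L (options (0,5)(W), (0,2)(W) are all W)
(1,3): L (options (0,3)(W), (1,1)(W), (0,2)(W) are all W)
(1,6): L (options (0,6)(W), (1,4)(W), (1,1)(W), (0,5)(W) are all W)
(2,0): L (sole option (1,0)(W) is W)
(2,1): L (options (1,1)(W), (1,0)(W) are all W)
Every other cell has at least one move into one of the L cells above, so it is W.
(0,7): one of the L cells justified above, so L
(0,3): the move to (0,1) reaches an L cell, so W
(2,3): the move to (1,3) reaches an L cell, so W

(0,7): L, (0,3): W, (2,3): W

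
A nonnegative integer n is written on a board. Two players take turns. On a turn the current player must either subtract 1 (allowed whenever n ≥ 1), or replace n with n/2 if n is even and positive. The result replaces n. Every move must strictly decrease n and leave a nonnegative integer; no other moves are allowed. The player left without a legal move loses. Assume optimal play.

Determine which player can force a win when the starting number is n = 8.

Use the standard recursion: the mover loses at a terminal position; elsewhere, the mover wins exactly when some move hands the opponent an L position.
n=0: no move → L
n=1: reaches L-position 0 → W
n=2: only reaches 1(W), which is W → L
n=3: reaches L-position 2 → W
n=4: reaches L-position 2 → W
n=5: only reaches 4(W), which is W → L
n=6: reaches L-position 5 → W
n=7: only reaches 6(W), which is W → L
n=8: reaches L-position 7 → W
From 8 the player to move can move to 7, reaching an L position.

The first player wins.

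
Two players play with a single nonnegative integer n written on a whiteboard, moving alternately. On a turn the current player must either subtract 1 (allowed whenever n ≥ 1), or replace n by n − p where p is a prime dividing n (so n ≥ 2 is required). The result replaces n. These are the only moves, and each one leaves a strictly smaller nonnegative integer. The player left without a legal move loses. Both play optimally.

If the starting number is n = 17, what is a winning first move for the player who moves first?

Move to 0.

Use the standard recursion: the mover loses at a terminal position; elsewhere, the mover wins exactly when some move hands the opponent an L position.
n=0: no move → L
n=1: can move to 0, which is L ⇒ W
n=2: can move to 0, which is L ⇒ W
n=3: can move to 0, which is L ⇒ W
n=4: moves to 2(W), 3(W); every one is W ⇒ L
n=5: can move to 0, which is L ⇒ W
n=6: can move to 4, which is L ⇒ W
n=7: can move to 0, which is L ⇒ W
n=8: moves to 6(W), 7(W); every one is W ⇒ L
n=9: can move to 8, which is L ⇒ W
n=10: can move to 8, which is L ⇒ W
n=11: can move to 0, which is L ⇒ W
n=12: moves to 9(W), 10(W), 11(W); every one is W ⇒ L
n=13: can move to 0, which is L ⇒ W
n=14: can move to 12, which is L ⇒ W
n=15: can move to 12, which is L ⇒ W
n=16: moves to 14(W), 15(W); every one is W ⇒ L
n=17: can move to 0, which is L ⇒ W
From 17, the L positions reachable in one move are: 0, 16. Any move reaching one of these is winning.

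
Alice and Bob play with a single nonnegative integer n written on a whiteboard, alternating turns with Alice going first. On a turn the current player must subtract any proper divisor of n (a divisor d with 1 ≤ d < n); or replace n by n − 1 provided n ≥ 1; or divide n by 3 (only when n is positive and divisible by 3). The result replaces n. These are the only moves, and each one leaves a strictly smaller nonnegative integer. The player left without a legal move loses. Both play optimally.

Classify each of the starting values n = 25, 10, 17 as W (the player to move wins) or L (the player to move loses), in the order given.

Label each position W (a win for the player to move) or L (a loss). A position with no legal move is L; any other position is W exactly when some move reaches an L, and L when every move reaches a W.
n=0: no move → L
n=1: W (go to 0, an L position)
n=2: L (sole option 1(W) is W)
n=3: W (go to 2, an L position)
n=4: W (go to 2, an L position)
n=5: L (sole option 4(W) is W)
n=6: W (go to 2, an L position)
n=7: L (sole option 6(W) is W)
n=8: W (go to 7, an L position)
n=9: L (options 3(W), 6(W), 8(W) are all W)
n=10: W (go to 5, an L position)
n=11: L (sole option 10(W) is W)
n=12: W (go to 9, an L position)
n=13: L (sole option 12(W) is W)
n=14: W (go to 7, an L position)
n=15: W (go to 5, an L position)
n=16: L (options 8(W), 12(W), 14(W), 15(W) are all W)
n=17: W (go to 16, an L position)
n=18: W (go to 9, an L position)
n=19: L (sole option 18(W) is W)
n=20: W (go to 16, an L position)
n=21: W (go to 7, an L position)
n=22: W (go to 11, an L position)
n=23: L (sole option 22(W) is W)
n=24: W (go to 16, an L position)
n=25: L (options 20(W), 24(W) are all W)

25: L, 10: W, 17: W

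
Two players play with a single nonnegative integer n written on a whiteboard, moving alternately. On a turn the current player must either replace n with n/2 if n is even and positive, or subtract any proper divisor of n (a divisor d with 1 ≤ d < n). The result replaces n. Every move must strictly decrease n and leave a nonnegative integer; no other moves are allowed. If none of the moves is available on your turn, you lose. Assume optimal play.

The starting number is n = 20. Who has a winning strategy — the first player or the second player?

Build the W/L table. Terminal = L. A non-terminal position is W if it has a move to some L; otherwise it is L.
n=0: no move → L
n=1: no move → L
n=2: →1(L), so W
n=3: →2(W) only, which is W, so L
n=4: →3(L), so W
n=5: →4(W) only, which is W, so L
n=6: →3(L), so W
n=7: →6(W) only, which is W, so L
n=8: →7(L), so W
n=9: →6(W), 8(W) — all W, so L
n=10: →5(L), so W
n=11: →10(W) only, which is W, so L
n=12: →9(L), so W
n=13: →12(W) only, which is W, so L
n=14: →7(L), so W
n=15: →10(W), 12(W), 14(W) — all W, so L
n=16: →15(L), so W
n=17: →16(W) only, which is W, so L
n=18: →9(L), so W
n=19: →18(W) only, which is W, so L
n=20: →15(L), so W
From 20 the player to move can move to 15, reaching an L position.

The first player wins.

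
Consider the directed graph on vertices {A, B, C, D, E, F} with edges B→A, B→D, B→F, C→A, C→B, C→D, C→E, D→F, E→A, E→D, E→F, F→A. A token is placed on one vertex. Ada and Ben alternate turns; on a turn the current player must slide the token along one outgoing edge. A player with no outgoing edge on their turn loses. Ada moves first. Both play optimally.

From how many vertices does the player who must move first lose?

2

Build the W/L table. Terminal = L. A non-terminal position is W if it has a move to some L; otherwise it is L.
Every edge goes from a vertex to one that appears earlier in the order A, F, D, B, E, C, so processing vertices in that order labels each vertex after all of its successors.
A: no outgoing edge → L
F: →A(L), so W
D: →F(W) only, which is W, so L
B: →D(L), so W
E: →D(L), so W
C: →D(L), so W
The L vertices are A, D; that is 2 in all.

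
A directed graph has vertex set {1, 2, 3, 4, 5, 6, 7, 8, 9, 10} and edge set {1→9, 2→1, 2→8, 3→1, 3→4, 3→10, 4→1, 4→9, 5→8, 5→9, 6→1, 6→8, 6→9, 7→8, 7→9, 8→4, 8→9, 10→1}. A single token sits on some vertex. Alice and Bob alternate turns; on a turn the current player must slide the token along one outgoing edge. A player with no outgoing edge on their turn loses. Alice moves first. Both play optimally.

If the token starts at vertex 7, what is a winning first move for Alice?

Compute win/loss labels from the base case upward. A position with no move is L. Any other position is W if it can reach an L in one move, else L.
Every edge goes from a vertex to one that appears earlier in the order 9, 1, 4, 8, 10, 2, 5, 3, 7, 6, so processing vertices in that order labels each vertex after all of its successors.
9: no outgoing edge → L
1: reaches L-position 9 → W
4: reaches L-position 9 → W
8: reaches L-position 9 → W
10: only reaches 1(W), which is W → L
2: only reaches 8(W), 1(W), all W → L
5: reaches L-position 9 → W
3: reaches L-position 10 → W
7: reaches L-position 9 → W
6: reaches L-position 9 → W
From 7, the L positions reachable in one move are: 9.

Move to 9.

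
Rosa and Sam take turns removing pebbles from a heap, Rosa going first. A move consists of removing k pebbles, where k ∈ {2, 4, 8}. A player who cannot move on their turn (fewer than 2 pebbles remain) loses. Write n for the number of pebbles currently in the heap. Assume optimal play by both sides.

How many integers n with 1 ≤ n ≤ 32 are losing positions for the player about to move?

Label each position W (a win for the player to move) or L (a loss). A position with no legal move is L; any other position is W exactly when some move reaches an L, and L when every move reaches a W.
n=0: no move → L
n=1: no move → L
n=2: W (go to 0, an L position)
n=3: W (go to 1, an L position)
n=4: W (go to 0, an L position)
n=5: W (go to 1, an L position)
n=6: L (options 4(W), 2(W) are all W)
n=7: L (options 5(W), 3(W) are all W)
n=8: W (go to 6, an L position)
n=9: W (go to 7, an L position)
n=10: W (go to 6, an L position)
n=11: W (go to 7, an L position)
n=12: L (options 10(W), 8(W), 4(W) are all W)
n=13: L (options 11(W), 9(W), 5(W) are all W)
n=14: W (go to 12, an L position)
n=15: W (go to 13, an L position)
n=16: W (go to 12, an L position)
n=17: W (go to 13, an L position)
n=18: L (options 16(W), 14(W), 10(W) are all W)
n=19: L (options 17(W), 15(W), 11(W) are all W)
n=20: W (go to 18, an L position)
n=21: W (go to 19, an L position)
n=22: W (go to 18, an L position)
n=23: W (go to 19, an L position)
n=24: L (options 22(W), 20(W), 16(W) are all W)
n=25: L (options 23(W), 21(W), 17(W) are all W)
n=26: W (go to 24, an L position)
n=27: W (go to 25, an L position)
n=28: W (go to 24, an L position)
n=29: W (go to 25, an L position)
n=30: L (options 28(W), 26(W), 22(W) are all W)
n=31: L (options 29(W), 27(W), 23(W) are all W)
n=32: W (go to 30, an L position)
L entries with 1 ≤ n ≤ 32 (n=0 is outside the asked range and is not counted): n = 1, 6, 7, 12, 13, 18, 19, 24, 25, 30, 31; that makes 11.

11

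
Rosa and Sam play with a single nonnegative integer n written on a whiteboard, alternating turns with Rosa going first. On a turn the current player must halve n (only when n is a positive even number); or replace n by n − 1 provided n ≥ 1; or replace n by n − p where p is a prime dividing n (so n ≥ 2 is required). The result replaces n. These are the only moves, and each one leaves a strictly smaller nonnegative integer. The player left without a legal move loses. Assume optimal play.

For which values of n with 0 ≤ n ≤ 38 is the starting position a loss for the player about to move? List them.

0, 4, 9, 14, 20, 24, 30, 34, 38

Use the standard recursion: the mover loses at a terminal position; elsewhere, the mover wins exactly when some move hands the opponent an L position.
n=0: no move → L
n=1: can move to 0, which is L ⇒ W
n=2: can move to 0, which is L ⇒ W
n=3: can move to 0, which is L ⇒ W
n=4: moves to 2(W), 3(W); every one is W ⇒ L
n=5: can move to 0, which is L ⇒ W
n=6: can move to 4, which is L ⇒ W
n=7: can move to 0, which is L ⇒ W
n=8: can move to 4, which is L ⇒ W
n=9: moves to 6(W), 8(W); every one is W ⇒ L
n=10: can move to 9, which is L ⇒ W
n=11: can move to 0, which is L ⇒ W
n=12: can move to 9, which is L ⇒ W
n=13: can move to 0, which is L ⇒ W
n=14: moves to 7(W), 12(W), 13(W); every one is W ⇒ L
n=15: can move to 14, which is L ⇒ W
n=16: can move to 14, which is L ⇒ W
n=17: can move to 0, which is L ⇒ W
n=18: can move to 9, which is L ⇒ W
n=19: can move to 0, which is L ⇒ W
n=20: moves to 10(W), 15(W), 18(W), 19(W); every one is W ⇒ L
n=21: can move to 14, which is L ⇒ W
n=22: can move to 20, which is L ⇒ W
n=23: can move to 0, which is L ⇒ W
n=24: moves to 12(W), 21(W), 22(W), 23(W); every one is W ⇒ L
n=25: can move to 20, which is L ⇒ W
n=26: can move to 24, which is L ⇒ W
n=27: can move to 24, which is L ⇒ W
n=28: can move to 14, which is L ⇒ W
n=29: can move to 0, which is L ⇒ W
n=30: moves to 15(W), 25(W), 27(W), 28(W), 29(W); every one is W ⇒ L
n=31: can move to 0, which is L ⇒ W
n=32: can move to 30, which is L ⇒ W
n=33: can move to 30, which is L ⇒ W
n=34: moves to 17(W), 32(W), 33(W); every one is W ⇒ L
n=35: can move to 30, which is L ⇒ W
n=36: can move to 34, which is L ⇒ W
n=37: can move to 0, which is L ⇒ W
n=38: moves to 19(W), 36(W), 37(W); every one is W ⇒ L
The losing starting values of n are exactly the entries labelled L in this table (9 of them).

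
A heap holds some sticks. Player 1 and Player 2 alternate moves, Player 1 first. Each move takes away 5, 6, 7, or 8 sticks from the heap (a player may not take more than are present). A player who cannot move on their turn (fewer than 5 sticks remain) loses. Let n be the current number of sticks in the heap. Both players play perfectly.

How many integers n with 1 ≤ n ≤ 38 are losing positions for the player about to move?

Use the standard recursion: the mover loses at a terminal position; elsewhere, the mover wins exactly when some move hands the opponent an L position.
n=0: no move → L
n=1: no move → L
n=2: no move → L
n=3: no move → L
n=4: no move → L
n=5: can move to 0, which is L ⇒ W
n=6: can move to 1, which is L ⇒ W
n=7: can move to 2, which is L ⇒ W
n=8: can move to 3, which is L ⇒ W
n=9: can move to 4, which is L ⇒ W
n=10: can move to 4, which is L ⇒ W
n=11: can move to 4, which is L ⇒ W
n=12: can move to 4, which is L ⇒ W
n=13: moves to 8(W), 7(W), 6(W), 5(W); every one is W ⇒ L
n=14: moves to 9(W), 8(W), 7(W), 6(W); every one is W ⇒ L
n=15: moves to 10(W), 9(W), 8(W), 7(W); every one is W ⇒ L
n=16: moves to 11(W), 10(W), 9(W), 8(W); every one is W ⇒ L
n=17: moves to 12(W), 11(W), 10(W), 9(W); every one is W ⇒ L
n=18: can move to 13, which is L ⇒ W
n=19: can move to 14, which is L ⇒ W
n=20: can move to 15, which is L ⇒ W
n=21: can move to 16, which is L ⇒ W
n=22: can move to 17, which is L ⇒ W
n=23: can move to 17, which is L ⇒ W
n=24: can move to 17, which is L ⇒ W
n=25: can move to 17, which is L ⇒ W
n=26: moves to 21(W), 20(W), 19(W), 18(W); every one is W ⇒ L
n=27: moves to 22(W), 21(W), 20(W), 19(W); every one is W ⇒ L
n=28: moves to 23(W), 22(W), 21(W), 20(W); every one is W ⇒ L
n=29: moves to 24(W), 23(W), 22(W), 21(W); every one is W ⇒ L
n=30: moves to 25(W), 24(W), 23(W), 22(W); every one is W ⇒ L
n=31: can move to 26, which is L ⇒ W
n=32: can move to 27, which is L ⇒ W
n=33: can move to 28, which is L ⇒ W
n=34: can move to 29, which is L ⇒ W
n=35: can move to 30, which is L ⇒ W
n=36: can move to 30, which is L ⇒ W
n=37: can move to 30, which is L ⇒ W
n=38: can move to 30, which is L ⇒ W
L entries with 1 ≤ n ≤ 38 (n=0 is outside the asked range and is not counted): n = 1, 2, 3, 4, 13, 14, 15, 16, 17, 26, 27, 28, 29, 30; that makes 14.

14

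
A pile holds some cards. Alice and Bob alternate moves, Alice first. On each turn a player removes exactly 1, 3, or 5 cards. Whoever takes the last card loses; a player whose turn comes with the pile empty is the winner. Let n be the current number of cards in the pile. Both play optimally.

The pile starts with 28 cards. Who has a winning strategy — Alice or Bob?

Build the W/L table. Terminal = W. A non-terminal position is W if it has a move to some L; otherwise it is L.
n=0: no move; the opponent has just taken the last card and therefore loses → W
n=1: the only move is to 0(W), a W ⇒ L
n=2: can move to 1, which is L ⇒ W
n=3: moves to 2(W), 0(W); every one is W ⇒ L
n=4: can move to 3, which is L ⇒ W
n=5: moves to 4(W), 2(W), 0(W); every one is W ⇒ L
n=6: can move to 5, which is L ⇒ W
n=7: moves to 6(W), 4(W), 2(W); every one is W ⇒ L
n=8: can move to 7, which is L ⇒ W
n=9: moves to 8(W), 6(W), 4(W); every one is W ⇒ L
n=10: can move to 9, which is L ⇒ W
n=11: moves to 10(W), 8(W), 6(W); every one is W ⇒ L
n=12: can move to 11, which is L ⇒ W
n=13: moves to 12(W), 10(W), 8(W); every one is W ⇒ L
n=14: can move to 13, which is L ⇒ W
n=15: moves to 14(W), 12(W), 10(W); every one is W ⇒ L
n=16: can move to 15, which is L ⇒ W
n=17: moves to 16(W), 14(W), 12(W); every one is W ⇒ L
n=18: can move to 17, which is L ⇒ W
n=19: moves to 18(W), 16(W), 14(W); every one is W ⇒ L
n=20: can move to 19, which is L ⇒ W
n=21: moves to 20(W), 18(W), 16(W); every one is W ⇒ L
n=22: can move to 21, which is L ⇒ W
n=23: moves to 22(W), 20(W), 18(W); every one is W ⇒ L
n=24: can move to 23, which is L ⇒ W
n=25: moves to 24(W), 22(W), 20(W); every one is W ⇒ L
n=26: can move to 25, which is L ⇒ W
n=27: moves to 26(W), 24(W), 22(W); every one is W ⇒ L
n=28: can move to 27, which is L ⇒ W
The starting position 28 is W: Alice should remove 1, leaving 27, handing over an L position.

Alice wins.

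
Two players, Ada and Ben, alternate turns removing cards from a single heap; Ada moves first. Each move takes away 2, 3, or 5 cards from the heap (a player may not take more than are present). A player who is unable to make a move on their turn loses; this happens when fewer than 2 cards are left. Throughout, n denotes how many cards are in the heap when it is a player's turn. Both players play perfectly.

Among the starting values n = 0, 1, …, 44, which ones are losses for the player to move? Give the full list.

0, 1, 7, 8, 14, 15, 21, 22, 28, 29, 35, 36, 42, 43

Compute win/loss labels from the base case upward. A position with no move is L. Any other position is W if it can reach an L in one move, else L.
n=0: no move → L
n=1: no move → L
n=2: can move to 0, which is L ⇒ W
n=3: can move to 1, which is L ⇒ W
n=4: can move to 1, which is L ⇒ W
n=5: can move to 0, which is L ⇒ W
n=6: can move to 1, which is L ⇒ W
n=7: moves to 5(W), 4(W), 2(W); every one is W ⇒ L
n=8: moves to 6(W), 5(W), 3(W); every one is W ⇒ L
n=9: can move to 7, which is L ⇒ W
n=10: can move to 8, which is L ⇒ W
n=11: can move to 8, which is L ⇒ W
n=12: can move to 7, which is L ⇒ W
n=13: can move to 8, which is L ⇒ W
n=14: moves to 12(W), 11(W), 9(W); every one is W ⇒ L
n=15: moves to 13(W), 12(W), 10(W); every one is W ⇒ L
n=16: can move to 14, which is L ⇒ W
n=17: can move to 15, which is L ⇒ W
n=18: can move to 15, which is L ⇒ W
n=19: can move to 14, which is L ⇒ W
n=20: can move to 15, which is L ⇒ W
n=21: moves to 19(W), 18(W), 16(W); every one is W ⇒ L
n=22: moves to 20(W), 19(W), 17(W); every one is W ⇒ L
n=23: can move to 21, which is L ⇒ W
n=24: can move to 22, which is L ⇒ W
n=25: can move to 22, which is L ⇒ W
n=26: can move to 21, which is L ⇒ W
n=27: can move to 22, which is L ⇒ W
n=28: moves to 26(W), 25(W), 23(W); every one is W ⇒ L
n=29: moves to 27(W), 26(W), 24(W); every one is W ⇒ L
n=30: can move to 28, which is L ⇒ W
n=31: can move to 29, which is L ⇒ W
n=32: can move to 29, which is L ⇒ W
n=33: can move to 28, which is L ⇒ W
n=34: can move to 29, which is L ⇒ W
n=35: moves to 33(W), 32(W), 30(W); every one is W ⇒ L
n=36: moves to 34(W), 33(W), 31(W); every one is W ⇒ L
n=37: can move to 35, which is L ⇒ W
n=38: can move to 36, which is L ⇒ W
n=39: can move to 36, which is L ⇒ W
n=40: can move to 35, which is L ⇒ W
n=41: can move to 36, which is L ⇒ W
n=42: moves to 40(W), 39(W), 37(W); every one is W ⇒ L
n=43: moves to 41(W), 40(W), 38(W); every one is W ⇒ L
n=44: can move to 42, which is L ⇒ W
The losing starting values of n are exactly the entries labelled L in this table (14 of them).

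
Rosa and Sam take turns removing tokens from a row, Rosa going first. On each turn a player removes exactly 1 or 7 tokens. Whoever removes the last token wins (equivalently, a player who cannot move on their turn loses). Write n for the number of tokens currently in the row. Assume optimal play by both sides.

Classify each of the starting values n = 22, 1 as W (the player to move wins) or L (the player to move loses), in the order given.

Classify positions by backward induction: terminal positions (no move available) are L. From any other position, the mover wins iff some move reaches an L.
n=0: no move → L
n=1: →0(L), so W
n=2: →1(W) only, which is W, so L
n=3: →2(L), so W
n=4: →3(W) only, which is W, so L
n=5: →4(L), so W
n=6: →5(W) only, which is W, so L
n=7: →6(L), so W
n=8: →7(W), 1(W) — all W, so L
n=9: →8(L), so W
n=10: →9(W), 3(W) — all W, so L
n=11: →10(L), so W
n=12: →11(W), 5(W) — all W, so L
n=13: →12(L), so W
n=14: →13(W), 7(W) — all W, so L
n=15: →14(L), so W
n=16: →15(W), 9(W) — all W, so L
n=17: →16(L), so W
n=18: →17(W), 11(W) — all W, so L
n=19: →18(L), so W
n=20: →19(W), 13(W) — all W, so L
n=21: →20(L), so W
n=22: →21(W), 15(W) — all W, so L

22: L, 1: W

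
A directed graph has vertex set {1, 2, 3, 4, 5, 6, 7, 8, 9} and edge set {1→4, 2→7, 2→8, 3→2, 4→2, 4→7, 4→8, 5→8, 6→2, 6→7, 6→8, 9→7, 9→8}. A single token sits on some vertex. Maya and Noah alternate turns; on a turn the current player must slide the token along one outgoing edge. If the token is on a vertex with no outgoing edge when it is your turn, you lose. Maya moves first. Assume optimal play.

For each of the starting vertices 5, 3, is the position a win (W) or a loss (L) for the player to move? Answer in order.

5: W, 3: L

Classify positions by backward induction: terminal positions (no move available) are L. From any other position, the mover wins iff some move reaches an L.
Every edge goes from a vertex to one that appears earlier in the order 7, 8, 2, 9, 4, 5, 6, 3, 1, so processing vertices in that order labels each vertex after all of its successors.
7: no outgoing edge → L
8: no outgoing edge → L
2: W (go to 8, an L position)
9: W (go to 8, an L position)
4: W (go to 8, an L position)
5: W (go to 8, an L position)
6: W (go to 8, an L position)
3: L (sole option 2(W) is W)
1: L (sole option 4(W) is W)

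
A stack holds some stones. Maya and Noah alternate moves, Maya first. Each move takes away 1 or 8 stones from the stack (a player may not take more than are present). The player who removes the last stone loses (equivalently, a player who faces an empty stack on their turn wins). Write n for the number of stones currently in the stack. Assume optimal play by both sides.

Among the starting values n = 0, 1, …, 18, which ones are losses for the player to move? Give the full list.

1, 3, 5, 7, 10, 12, 14, 16

Classify positions by backward induction: terminal positions (no move available) are W. From any other position, the mover wins iff some move reaches an L.
n=0: no move; the opponent has just taken the last stone and therefore loses → W
n=1: L (sole option 0(W) is W)
n=2: W (go to 1, an L position)
n=3: L (sole option 2(W) is W)
n=4: W (go to 3, an L position)
n=5: L (sole option 4(W) is W)
n=6: W (go to 5, an L position)
n=7: L (sole option 6(W) is W)
n=8: W (go to 7, an L position)
n=9: W (go to 1, an L position)
n=10: L (options 9(W), 2(W) are all W)
n=11: W (go to 10, an L position)
n=12: L (options 11(W), 4(W) are all W)
n=13: W (go to 12, an L position)
n=14: L (options 13(W), 6(W) are all W)
n=15: W (go to 14, an L position)
n=16: L (options 15(W), 8(W) are all W)
n=17: W (go to 16, an L position)
n=18: W (go to 10, an L position)
The losing starting values of n are exactly the entries labelled L in this table (8 of them).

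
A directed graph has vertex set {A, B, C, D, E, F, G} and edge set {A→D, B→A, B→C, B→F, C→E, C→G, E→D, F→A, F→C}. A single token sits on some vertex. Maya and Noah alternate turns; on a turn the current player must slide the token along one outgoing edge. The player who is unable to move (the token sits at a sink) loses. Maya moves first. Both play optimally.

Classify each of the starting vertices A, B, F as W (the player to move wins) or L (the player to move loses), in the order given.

Compute win/loss labels from the base case upward. A position with no move is L. Any other position is W if it can reach an L in one move, else L.
Every edge goes from a vertex to one that appears earlier in the order G, D, E, C, A, F, B, so processing vertices in that order labels each vertex after all of its successors.
G: no outgoing edge → L
D: no outgoing edge → L
E: reaches L-position D → W
C: reaches L-position G → W
A: reaches L-position D → W
F: only reaches A(W), C(W), all W → L
B: reaches L-position F → W

A: W, B: W, F: L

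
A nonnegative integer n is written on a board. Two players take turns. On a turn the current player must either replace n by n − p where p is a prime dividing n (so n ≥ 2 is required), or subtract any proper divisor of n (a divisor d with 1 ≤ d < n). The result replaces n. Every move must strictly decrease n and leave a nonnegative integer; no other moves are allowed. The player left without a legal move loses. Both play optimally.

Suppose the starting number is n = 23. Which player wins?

The first player wins.

Classify positions by backward induction: terminal positions (no move available) are L. From any other position, the mover wins iff some move reaches an L.
n=0: no move → L
n=1: no move → L
n=2: reaches L-position 0 → W
n=3: reaches L-position 0 → W
n=4: only reaches 2(W), 3(W), all W → L
n=5: reaches L-position 0 → W
n=6: reaches L-position 4 → W
n=7: reaches L-position 0 → W
n=8: reaches L-position 4 → W
n=9: only reaches 6(W), 8(W), all W → L
n=10: reaches L-position 9 → W
n=11: reaches L-position 0 → W
n=12: reaches L-position 9 → W
n=13: reaches L-position 0 → W
n=14: only reaches 7(W), 12(W), 13(W), all W → L
n=15: reaches L-position 14 → W
n=16: reaches L-position 14 → W
n=17: reaches L-position 0 → W
n=18: reaches L-position 9 → W
n=19: reaches L-position 0 → W
n=20: only reaches 10(W), 15(W), 16(W), 18(W), 19(W), all W → L
n=21: reaches L-position 14 → W
n=22: reaches L-position 20 → W
n=23: reaches L-position 0 → W
The starting position 23 is W: the player to move should move to 0, handing over an L position.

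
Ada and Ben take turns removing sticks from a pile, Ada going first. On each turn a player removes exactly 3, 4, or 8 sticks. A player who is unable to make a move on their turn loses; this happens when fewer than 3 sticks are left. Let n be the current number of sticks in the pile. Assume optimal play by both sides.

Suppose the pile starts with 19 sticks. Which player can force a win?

Ben wins.

Classify positions by backward induction: terminal positions (no move available) are L. From any other position, the mover wins iff some move reaches an L.
n=0: no move → L
n=1: no move → L
n=2: no move → L
n=3: →0(L), so W
n=4: →1(L), so W
n=5: →2(L), so W
n=6: →2(L), so W
n=7: →4(W), 3(W) — all W, so L
n=8: →0(L), so W
n=9: →1(L), so W
n=10: →7(L), so W
n=11: →7(L), so W
n=12: →9(W), 8(W), 4(W) — all W, so L
n=13: →10(W), 9(W), 5(W) — all W, so L
n=14: →11(W), 10(W), 6(W) — all W, so L
n=15: →12(L), so W
n=16: →13(L), so W
n=17: →14(L), so W
n=18: →14(L), so W
n=19: →16(W), 15(W), 11(W) — all W, so L
Every move from 19 reaches a W position, so the mover loses.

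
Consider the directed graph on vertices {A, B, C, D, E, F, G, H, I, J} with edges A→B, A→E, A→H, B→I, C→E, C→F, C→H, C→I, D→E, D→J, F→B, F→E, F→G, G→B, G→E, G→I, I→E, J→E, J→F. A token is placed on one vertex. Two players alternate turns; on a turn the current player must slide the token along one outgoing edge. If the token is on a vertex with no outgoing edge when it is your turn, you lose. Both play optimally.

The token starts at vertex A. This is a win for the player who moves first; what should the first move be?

Compute win/loss labels from the base case upward. A position with no move is L. Any other position is W if it can reach an L in one move, else L.
Every edge goes from a vertex to one that appears earlier in the order E, H, I, B, G, A, F, J, D, C, so processing vertices in that order labels each vertex after all of its successors.
E: no outgoing edge → L
H: no outgoing edge → L
I: W (go to E, an L position)
B: L (sole option I(W) is W)
G: W (go to B, an L position)
A: W (go to B, an L position)
F: W (go to B, an L position)
J: W (go to E, an L position)
D: W (go to E, an L position)
C: W (go to H, an L position)
From A, the L positions reachable in one move are: B, H, E. Any move reaching one of these is winning.

Move to B.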